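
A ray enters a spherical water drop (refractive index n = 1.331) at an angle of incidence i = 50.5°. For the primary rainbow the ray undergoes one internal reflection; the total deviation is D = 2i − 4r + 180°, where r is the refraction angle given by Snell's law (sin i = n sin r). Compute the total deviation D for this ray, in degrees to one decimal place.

139.3°

sin r = sin 50.5° / 1.331 = 0.7716/1.331 = 0.5797; r = 35.43°.
D = 2·50.5° − 4·35.43° + 180° = 101.00° − 141.73° + 180° = 139.27°.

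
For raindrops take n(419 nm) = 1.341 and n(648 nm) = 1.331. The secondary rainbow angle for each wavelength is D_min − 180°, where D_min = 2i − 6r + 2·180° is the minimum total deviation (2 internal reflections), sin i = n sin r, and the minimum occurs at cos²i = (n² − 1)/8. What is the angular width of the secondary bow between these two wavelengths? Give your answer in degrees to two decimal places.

At 419 nm (n = 1.341): cos²i = 0.09979 → i = 71.586°, r = 45.034°, D_min = 232.966°, rainbow angle = 52.966°.
At 648 nm (n = 1.331): cos²i = 0.09645 → i = 71.907°, r = 45.575°, D_min = 230.365°, rainbow angle = 50.365°.
Angular width = |52.966° − 50.365°| = 2.601°.

2.60°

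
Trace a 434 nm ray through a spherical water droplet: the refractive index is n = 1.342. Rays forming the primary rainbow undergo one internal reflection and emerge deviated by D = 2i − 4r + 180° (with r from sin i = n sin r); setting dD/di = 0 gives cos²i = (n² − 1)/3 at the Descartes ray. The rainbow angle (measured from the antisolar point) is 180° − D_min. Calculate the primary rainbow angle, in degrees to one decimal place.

40.8°

cos²i = (1.80096 − 1)/3 = 0.26699; i = arccos(0.51671) = 58.888°.
sin r = sin 58.888°/1.342 = 0.63797; r = 39.641°.
D_min = 2·58.888° − 4·39.641° + 180° = 139.213°.
Rainbow angle = 180° − D_min = 40.787°.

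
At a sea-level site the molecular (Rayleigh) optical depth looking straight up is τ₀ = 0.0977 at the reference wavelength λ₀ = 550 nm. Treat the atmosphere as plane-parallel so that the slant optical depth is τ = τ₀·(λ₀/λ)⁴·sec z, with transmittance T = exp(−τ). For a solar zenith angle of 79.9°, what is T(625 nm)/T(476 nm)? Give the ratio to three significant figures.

Airmass: sec 79.9° = 5.7023.
τ(625 nm) = 0.0977 × (550/625)⁴ × 5.7023 = 0.0977 × 0.5997 × 5.7023 = 0.3341.
τ(476 nm) = 0.0977 × (550/476)⁴ × 5.7023 = 0.0977 × 1.7825 × 5.7023 = 0.9930.
T(625)/T(476) = exp(τ_B − τ_A) = exp(0.6589) = 1.9328.

1.93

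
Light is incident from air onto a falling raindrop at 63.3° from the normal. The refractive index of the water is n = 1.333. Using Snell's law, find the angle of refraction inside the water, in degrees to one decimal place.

42.1°

Snell: sin θ_r = sin θ_i / n = sin 63.3° / 1.333 = 0.8934 / 1.333 = 0.6702.
θ_r = arcsin(0.6702) = 42.08°.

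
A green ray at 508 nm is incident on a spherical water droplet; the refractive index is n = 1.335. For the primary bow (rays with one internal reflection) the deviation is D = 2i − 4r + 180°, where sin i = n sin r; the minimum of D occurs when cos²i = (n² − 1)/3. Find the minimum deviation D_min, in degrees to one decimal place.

138.2°

cos²i = (1.78222 − 1)/3 = 0.26074; i = arccos(0.51063) = 59.294°.
sin r = sin 59.294°/1.335 = 0.64405; r = 40.094°.
D_min = 2·59.294° − 4·40.094° + 180° = 138.212°.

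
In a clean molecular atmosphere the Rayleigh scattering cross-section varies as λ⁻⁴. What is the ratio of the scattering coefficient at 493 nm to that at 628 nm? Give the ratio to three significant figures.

2.63

Rayleigh scattering ∝ λ⁻⁴, so the ratio of coefficients is the inverse fourth power of the wavelength ratio.
σ(493)/σ(628) = (628/493)⁴ = (1.2738)⁴ = 2.633.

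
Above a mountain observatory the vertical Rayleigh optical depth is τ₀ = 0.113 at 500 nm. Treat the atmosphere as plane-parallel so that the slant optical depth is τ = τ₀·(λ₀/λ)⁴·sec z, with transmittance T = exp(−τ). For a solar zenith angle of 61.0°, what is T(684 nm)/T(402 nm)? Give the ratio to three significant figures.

1.63

Airmass: sec 61.0° = 2.0627.
τ(684 nm) = 0.113 × (500/684)⁴ × 2.0627 = 0.113 × 0.2855 × 2.0627 = 0.0666.
τ(402 nm) = 0.113 × (500/402)⁴ × 2.0627 = 0.113 × 2.3932 × 2.0627 = 0.5578.
T(684)/T(402) = exp(τ_B − τ_A) = exp(0.4913) = 1.6344.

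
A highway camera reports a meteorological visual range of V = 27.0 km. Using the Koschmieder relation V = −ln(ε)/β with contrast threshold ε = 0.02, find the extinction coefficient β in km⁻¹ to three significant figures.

β = −ln(0.02) / V = 3.912 / 27.0 = 0.1449 km⁻¹.

0.145 km⁻¹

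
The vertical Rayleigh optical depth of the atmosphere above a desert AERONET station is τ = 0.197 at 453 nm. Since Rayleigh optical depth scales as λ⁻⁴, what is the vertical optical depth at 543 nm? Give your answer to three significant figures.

0.0954

τ(543 nm) = τ(453 nm) × (453/543)⁴ = 0.197 × (0.8343)⁴ = 0.197 × 0.4844 = 0.0954.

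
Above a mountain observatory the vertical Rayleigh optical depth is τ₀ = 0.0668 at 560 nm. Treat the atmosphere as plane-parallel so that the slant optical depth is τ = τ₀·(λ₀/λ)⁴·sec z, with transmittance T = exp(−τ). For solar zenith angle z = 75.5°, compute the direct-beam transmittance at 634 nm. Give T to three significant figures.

0.850

sec 75.5° = 3.9939.
τ = 0.0668 × (560/634)⁴ × 3.9939 = 0.0668 × 0.6087 × 3.9939 = 0.1624.
T = exp(−0.1624) = 0.8501.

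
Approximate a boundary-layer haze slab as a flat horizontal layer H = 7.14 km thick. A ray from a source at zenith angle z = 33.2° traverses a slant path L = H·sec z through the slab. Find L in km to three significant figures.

8.53 km

sec z = 1/cos 33.2° = 1.1951.
L = 7.14 × 1.1951 = 8.533 km.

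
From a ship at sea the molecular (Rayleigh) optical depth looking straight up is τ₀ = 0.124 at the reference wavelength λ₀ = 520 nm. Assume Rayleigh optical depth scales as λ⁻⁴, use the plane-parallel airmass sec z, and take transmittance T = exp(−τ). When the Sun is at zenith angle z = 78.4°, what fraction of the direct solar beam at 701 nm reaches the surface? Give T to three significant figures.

sec 78.4° = 4.9732.
τ = 0.124 × (520/701)⁴ × 4.9732 = 0.124 × 0.3028 × 4.9732 = 0.1867.
T = exp(−0.1867) = 0.8297.

0.830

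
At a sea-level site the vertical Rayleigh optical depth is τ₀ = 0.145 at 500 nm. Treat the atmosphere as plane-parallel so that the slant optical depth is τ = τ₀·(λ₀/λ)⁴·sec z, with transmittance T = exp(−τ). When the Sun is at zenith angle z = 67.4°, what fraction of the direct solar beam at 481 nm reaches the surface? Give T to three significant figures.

0.644

sec 67.4° = 2.6022.
τ = 0.145 × (500/481)⁴ × 2.6022 = 0.145 × 1.1676 × 2.6022 = 0.4406.
T = exp(−0.4406) = 0.6437.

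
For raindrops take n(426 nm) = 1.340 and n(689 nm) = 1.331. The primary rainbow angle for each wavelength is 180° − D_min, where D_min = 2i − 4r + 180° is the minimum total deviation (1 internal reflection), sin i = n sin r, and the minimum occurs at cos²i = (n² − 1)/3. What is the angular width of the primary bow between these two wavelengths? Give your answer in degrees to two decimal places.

At 426 nm (n = 1.340): cos²i = 0.26520 → i = 59.004°, r = 39.770°, D_min = 138.929°, rainbow angle = 41.071°.
At 689 nm (n = 1.331): cos²i = 0.25719 → i = 59.527°, r = 40.356°, D_min = 137.630°, rainbow angle = 42.370°.
Angular width = |41.071° − 42.370°| = 1.299°.

1.30°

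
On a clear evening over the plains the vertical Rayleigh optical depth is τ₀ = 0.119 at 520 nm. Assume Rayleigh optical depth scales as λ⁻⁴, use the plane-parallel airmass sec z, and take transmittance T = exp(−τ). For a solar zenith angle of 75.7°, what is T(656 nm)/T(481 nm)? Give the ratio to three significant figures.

1.60

Airmass: sec 75.7° = 4.0486.
τ(656 nm) = 0.119 × (520/656)⁴ × 4.0486 = 0.119 × 0.3948 × 4.0486 = 0.1902.
τ(481 nm) = 0.119 × (520/481)⁴ × 4.0486 = 0.119 × 1.3659 × 4.0486 = 0.6581.
T(656)/T(481) = exp(τ_B − τ_A) = exp(0.4679) = 1.5966.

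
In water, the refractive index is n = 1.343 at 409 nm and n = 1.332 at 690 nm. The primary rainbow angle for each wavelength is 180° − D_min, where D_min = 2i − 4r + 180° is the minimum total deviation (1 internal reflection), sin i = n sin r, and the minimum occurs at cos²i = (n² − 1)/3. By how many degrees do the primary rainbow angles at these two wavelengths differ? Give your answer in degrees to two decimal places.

1.58°

At 409 nm (n = 1.343): cos²i = 0.26788 → i = 58.830°, r = 39.577°, D_min = 139.354°, rainbow angle = 40.646°.
At 690 nm (n = 1.332): cos²i = 0.25807 → i = 59.469°, r = 40.290°, D_min = 137.776°, rainbow angle = 42.224°.
Angular width = |40.646° − 42.224°| = 1.578°.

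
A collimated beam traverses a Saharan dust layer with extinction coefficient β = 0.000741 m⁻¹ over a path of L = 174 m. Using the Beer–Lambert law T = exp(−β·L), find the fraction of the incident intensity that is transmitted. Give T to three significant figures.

τ = β·L = 0.000741 × 174 = 0.1289.
T = exp(−0.1289) = 0.8790.

0.879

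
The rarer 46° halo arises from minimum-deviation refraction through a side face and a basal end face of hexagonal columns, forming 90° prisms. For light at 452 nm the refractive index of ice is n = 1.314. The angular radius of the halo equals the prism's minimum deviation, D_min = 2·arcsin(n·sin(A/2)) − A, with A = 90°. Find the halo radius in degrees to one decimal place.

46.6°

n·sin(A/2) = 1.314 × sin 45° = 1.314 × 0.7071 = 0.9291.
D_min = 2·arcsin(0.9291) − 90° = 2 × 68.301° − 90° = 46.602°.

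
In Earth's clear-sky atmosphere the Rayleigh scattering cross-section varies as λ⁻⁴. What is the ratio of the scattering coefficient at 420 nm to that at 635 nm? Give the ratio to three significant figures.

Rayleigh scattering ∝ λ⁻⁴, so the ratio of coefficients is the inverse fourth power of the wavelength ratio.
σ(420)/σ(635) = (635/420)⁴ = (1.5119)⁴ = 5.225.

5.23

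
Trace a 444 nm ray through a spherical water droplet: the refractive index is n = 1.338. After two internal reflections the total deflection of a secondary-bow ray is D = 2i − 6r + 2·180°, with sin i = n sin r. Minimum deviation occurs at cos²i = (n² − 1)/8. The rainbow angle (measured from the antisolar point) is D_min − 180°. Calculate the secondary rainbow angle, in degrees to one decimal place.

cos²i = (1.79024 − 1)/8 = 0.09878; i = arccos(0.31429) = 71.682°.
sin r = sin 71.682°/1.338 = 0.70951; r = 45.195°.
D_min = 2·71.682° − 6·45.195° + 360° = 232.193°.
Rainbow angle = D_min − 180° = 52.193°.

52.2°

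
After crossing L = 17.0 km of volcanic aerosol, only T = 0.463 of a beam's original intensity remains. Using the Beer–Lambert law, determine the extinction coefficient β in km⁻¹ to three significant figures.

Beer–Lambert: T = exp(−βL) ⇒ β = −ln(T)/L = −ln(0.463)/17.0 = 0.7700/17.0 = 0.0453 km⁻¹.

0.0453 km⁻¹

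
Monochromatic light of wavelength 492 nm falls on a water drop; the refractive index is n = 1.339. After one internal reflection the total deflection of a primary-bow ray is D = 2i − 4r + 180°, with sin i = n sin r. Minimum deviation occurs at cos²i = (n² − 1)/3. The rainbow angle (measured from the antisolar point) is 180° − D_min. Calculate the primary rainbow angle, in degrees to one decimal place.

41.2°

cos²i = (1.79292 − 1)/3 = 0.26431; i = arccos(0.51411) = 59.062°.
sin r = sin 59.062°/1.339 = 0.64057; r = 39.834°.
D_min = 2·59.062° − 4·39.834° + 180° = 138.786°.
Rainbow angle = 180° − D_min = 41.214°.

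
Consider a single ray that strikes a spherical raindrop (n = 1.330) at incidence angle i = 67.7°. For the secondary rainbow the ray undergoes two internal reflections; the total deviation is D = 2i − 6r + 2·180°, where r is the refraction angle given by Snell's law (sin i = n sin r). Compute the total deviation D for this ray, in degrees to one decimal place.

sin r = sin 67.7° / 1.330 = 0.9252/1.330 = 0.6956; r = 44.08°.
D = 2·67.7° − 6·44.08° + 2·180° = 135.40° − 264.47° + 360° = 230.93°.

230.9°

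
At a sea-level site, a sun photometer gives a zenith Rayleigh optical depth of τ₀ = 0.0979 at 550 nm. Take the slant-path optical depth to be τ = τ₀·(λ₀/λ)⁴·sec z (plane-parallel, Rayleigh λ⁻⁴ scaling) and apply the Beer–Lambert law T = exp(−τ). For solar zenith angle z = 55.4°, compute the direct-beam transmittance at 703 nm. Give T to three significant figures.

0.937

sec 55.4° = 1.7610.
τ = 0.0979 × (550/703)⁴ × 1.7610 = 0.0979 × 0.3747 × 1.7610 = 0.0646.
T = exp(−0.0646) = 0.9374.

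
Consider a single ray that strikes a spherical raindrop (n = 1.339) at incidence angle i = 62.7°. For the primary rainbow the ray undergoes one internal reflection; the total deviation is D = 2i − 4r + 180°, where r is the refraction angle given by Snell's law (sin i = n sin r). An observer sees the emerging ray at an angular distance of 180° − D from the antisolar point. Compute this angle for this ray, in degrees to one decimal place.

sin r = sin 62.7° / 1.339 = 0.8886/1.339 = 0.6636; r = 41.58°.
D = 2·62.7° − 4·41.58° + 180° = 125.40° − 166.31° + 180° = 139.09°.
Angle from antisolar point = 180° − D = 40.91°.

40.9°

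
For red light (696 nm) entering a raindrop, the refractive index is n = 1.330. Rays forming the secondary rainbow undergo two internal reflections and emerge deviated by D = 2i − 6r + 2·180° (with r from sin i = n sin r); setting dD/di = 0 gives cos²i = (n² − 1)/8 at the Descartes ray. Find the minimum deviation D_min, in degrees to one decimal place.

230.1°

cos²i = (1.76890 − 1)/8 = 0.09611; i = arccos(0.31002) = 71.940°.
sin r = sin 71.940°/1.330 = 0.71483; r = 45.630°.
D_min = 2·71.940° − 6·45.630° + 360° = 230.101°.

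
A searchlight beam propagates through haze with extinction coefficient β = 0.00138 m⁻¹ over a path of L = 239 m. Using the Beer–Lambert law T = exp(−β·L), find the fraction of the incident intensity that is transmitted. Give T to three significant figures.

τ = β·L = 0.00138 × 239 = 0.3298.
T = exp(−0.3298) = 0.7191.

0.719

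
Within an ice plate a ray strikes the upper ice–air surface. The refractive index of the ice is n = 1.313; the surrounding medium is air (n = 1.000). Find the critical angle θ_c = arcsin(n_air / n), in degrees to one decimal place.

sin θ_c = n_air / n = 1.000 / 1.313 = 0.7616.
θ_c = arcsin(0.7616) = 49.61°.

49.6°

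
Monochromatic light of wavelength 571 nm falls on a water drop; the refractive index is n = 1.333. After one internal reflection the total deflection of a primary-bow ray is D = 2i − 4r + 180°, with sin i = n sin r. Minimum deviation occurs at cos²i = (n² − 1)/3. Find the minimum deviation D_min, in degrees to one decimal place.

137.9°

cos²i = (1.77689 − 1)/3 = 0.25896; i = arccos(0.50888) = 59.410°.
sin r = sin 59.410°/1.333 = 0.64579; r = 40.225°.
D_min = 2·59.410° − 4·40.225° + 180° = 137.922°.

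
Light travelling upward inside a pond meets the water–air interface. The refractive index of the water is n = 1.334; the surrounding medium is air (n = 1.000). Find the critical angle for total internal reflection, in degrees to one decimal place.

48.6°

sin θ_c = n_air / n = 1.000 / 1.334 = 0.7496.
θ_c = arcsin(0.7496) = 48.56°.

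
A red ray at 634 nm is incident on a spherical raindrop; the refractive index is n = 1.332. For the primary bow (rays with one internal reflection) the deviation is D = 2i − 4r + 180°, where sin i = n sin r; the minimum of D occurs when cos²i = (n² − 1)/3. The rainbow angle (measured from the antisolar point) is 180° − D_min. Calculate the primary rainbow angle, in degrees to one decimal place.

cos²i = (1.77422 − 1)/3 = 0.25807; i = arccos(0.50801) = 59.469°.
sin r = sin 59.469°/1.332 = 0.64666; r = 40.290°.
D_min = 2·59.469° − 4·40.290° + 180° = 137.776°.
Rainbow angle = 180° − D_min = 42.224°.

42.2°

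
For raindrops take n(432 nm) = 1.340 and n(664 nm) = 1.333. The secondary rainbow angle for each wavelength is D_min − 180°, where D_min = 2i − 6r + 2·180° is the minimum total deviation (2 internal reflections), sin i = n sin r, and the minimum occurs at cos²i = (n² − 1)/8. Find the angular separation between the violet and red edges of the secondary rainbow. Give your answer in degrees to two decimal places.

At 432 nm (n = 1.340): cos²i = 0.09945 → i = 71.618°, r = 45.088°, D_min = 232.709°, rainbow angle = 52.709°.
At 664 nm (n = 1.333): cos²i = 0.09711 → i = 71.843°, r = 45.466°, D_min = 230.891°, rainbow angle = 50.891°.
Angular width = |52.709° − 50.891°| = 1.818°.

1.82°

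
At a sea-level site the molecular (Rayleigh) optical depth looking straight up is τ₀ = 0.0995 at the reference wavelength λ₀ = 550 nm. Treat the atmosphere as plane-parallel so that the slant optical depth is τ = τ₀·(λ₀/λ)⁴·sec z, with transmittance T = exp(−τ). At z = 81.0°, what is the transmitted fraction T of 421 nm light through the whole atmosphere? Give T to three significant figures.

0.157

sec 81.0° = 6.3925.
τ = 0.0995 × (550/421)⁴ × 6.3925 = 0.0995 × 2.9129 × 6.3925 = 1.8527.
T = exp(−1.8527) = 0.1568.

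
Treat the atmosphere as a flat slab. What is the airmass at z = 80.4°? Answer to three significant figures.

X = sec z = 1/cos 80.4° = 1/0.1668 = 5.9963.

6.00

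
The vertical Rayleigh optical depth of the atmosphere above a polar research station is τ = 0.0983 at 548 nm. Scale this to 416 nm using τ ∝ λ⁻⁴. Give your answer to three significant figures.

τ(416 nm) = τ(548 nm) × (548/416)⁴ = 0.0983 × (1.3173)⁴ = 0.0983 × 3.0113 = 0.2960.

0.296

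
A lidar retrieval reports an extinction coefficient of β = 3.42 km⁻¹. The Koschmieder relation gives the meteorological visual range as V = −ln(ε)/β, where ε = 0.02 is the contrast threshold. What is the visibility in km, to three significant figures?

V = −ln(0.02) / 3.42 = 3.912 / 3.42 = 1.1439 km.

1.14 km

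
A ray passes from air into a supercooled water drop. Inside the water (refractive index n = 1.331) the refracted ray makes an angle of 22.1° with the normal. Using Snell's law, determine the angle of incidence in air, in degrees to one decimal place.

Snell: sin θ_i = n · sin θ_r = 1.331 × sin 22.1° = 1.331 × 0.3762 = 0.5008.
θ_i = arcsin(0.5008) = 30.05°.

30.0°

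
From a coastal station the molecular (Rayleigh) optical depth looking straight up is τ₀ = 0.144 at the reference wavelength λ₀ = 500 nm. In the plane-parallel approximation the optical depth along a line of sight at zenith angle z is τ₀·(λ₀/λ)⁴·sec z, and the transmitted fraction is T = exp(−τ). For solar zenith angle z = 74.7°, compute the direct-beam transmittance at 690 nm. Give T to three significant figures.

0.860

sec 74.7° = 3.7897.
τ = 0.144 × (500/690)⁴ × 3.7897 = 0.144 × 0.2757 × 3.7897 = 0.1505.
T = exp(−0.1505) = 0.8603.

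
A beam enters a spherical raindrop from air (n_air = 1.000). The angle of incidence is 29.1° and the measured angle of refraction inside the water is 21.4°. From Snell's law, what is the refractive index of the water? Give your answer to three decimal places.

n = sin θ_i / sin θ_r = sin 29.1° / sin 21.4° = 0.4863 / 0.3649 = 1.3329.

1.333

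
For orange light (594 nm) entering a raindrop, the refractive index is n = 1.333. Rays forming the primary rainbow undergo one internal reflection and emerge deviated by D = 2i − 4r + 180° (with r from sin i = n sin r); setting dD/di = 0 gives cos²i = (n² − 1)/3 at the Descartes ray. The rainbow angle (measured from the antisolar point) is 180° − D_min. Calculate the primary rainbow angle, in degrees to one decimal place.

42.1°

cos²i = (1.77689 − 1)/3 = 0.25896; i = arccos(0.50888) = 59.410°.
sin r = sin 59.410°/1.333 = 0.64579; r = 40.225°.
D_min = 2·59.410° − 4·40.225° + 180° = 137.922°.
Rainbow angle = 180° − D_min = 42.078°.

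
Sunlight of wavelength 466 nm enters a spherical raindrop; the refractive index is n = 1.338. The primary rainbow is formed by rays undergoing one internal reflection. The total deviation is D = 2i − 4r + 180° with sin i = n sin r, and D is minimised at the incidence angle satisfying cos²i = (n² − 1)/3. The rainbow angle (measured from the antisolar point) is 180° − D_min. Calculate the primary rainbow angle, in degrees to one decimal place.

cos²i = (1.79024 − 1)/3 = 0.26341; i = arccos(0.51324) = 59.120°.
sin r = sin 59.120°/1.338 = 0.64144; r = 39.899°.
D_min = 2·59.120° − 4·39.899° + 180° = 138.643°.
Rainbow angle = 180° − D_min = 41.357°.

41.4°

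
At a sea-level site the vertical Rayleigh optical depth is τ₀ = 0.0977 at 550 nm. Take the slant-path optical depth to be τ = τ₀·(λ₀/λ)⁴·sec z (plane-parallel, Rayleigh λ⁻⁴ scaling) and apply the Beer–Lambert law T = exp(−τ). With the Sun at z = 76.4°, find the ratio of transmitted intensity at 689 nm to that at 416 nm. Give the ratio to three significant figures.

Airmass: sec 76.4° = 4.2527.
τ(689 nm) = 0.0977 × (550/689)⁴ × 4.2527 = 0.0977 × 0.4060 × 4.2527 = 0.1687.
τ(416 nm) = 0.0977 × (550/416)⁴ × 4.2527 = 0.0977 × 3.0555 × 4.2527 = 1.2695.
T(689)/T(416) = exp(τ_B − τ_A) = exp(1.1008) = 3.0066.

3.01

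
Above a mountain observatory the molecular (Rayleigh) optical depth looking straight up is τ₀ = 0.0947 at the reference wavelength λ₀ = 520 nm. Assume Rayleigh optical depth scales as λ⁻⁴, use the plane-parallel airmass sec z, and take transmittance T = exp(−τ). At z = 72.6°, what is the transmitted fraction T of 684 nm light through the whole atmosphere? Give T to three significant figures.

0.900

sec 72.6° = 3.3440.
τ = 0.0947 × (520/684)⁴ × 3.3440 = 0.0947 × 0.3340 × 3.3440 = 0.1058.
T = exp(−0.1058) = 0.8996.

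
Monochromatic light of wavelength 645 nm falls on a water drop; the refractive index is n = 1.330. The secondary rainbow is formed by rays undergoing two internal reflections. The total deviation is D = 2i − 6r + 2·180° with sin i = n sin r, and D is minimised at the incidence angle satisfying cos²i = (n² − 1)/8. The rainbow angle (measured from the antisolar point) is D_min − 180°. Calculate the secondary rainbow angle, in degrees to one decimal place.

cos²i = (1.76890 − 1)/8 = 0.09611; i = arccos(0.31002) = 71.940°.
sin r = sin 71.940°/1.330 = 0.71483; r = 45.630°.
D_min = 2·71.940° − 6·45.630° + 360° = 230.101°.
Rainbow angle = D_min − 180° = 50.101°.

50.1°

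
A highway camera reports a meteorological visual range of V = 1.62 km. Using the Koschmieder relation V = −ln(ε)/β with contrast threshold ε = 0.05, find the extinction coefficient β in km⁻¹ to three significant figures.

β = −ln(0.05) / V = 2.996 / 1.62 = 1.8492 km⁻¹.

1.85 km⁻¹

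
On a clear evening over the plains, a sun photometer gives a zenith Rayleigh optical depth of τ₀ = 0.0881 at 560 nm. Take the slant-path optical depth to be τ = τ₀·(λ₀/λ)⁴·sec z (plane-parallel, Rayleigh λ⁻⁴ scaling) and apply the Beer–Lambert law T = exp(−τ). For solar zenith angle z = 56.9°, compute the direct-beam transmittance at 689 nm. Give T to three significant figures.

0.932

sec 56.9° = 1.8312.
τ = 0.0881 × (560/689)⁴ × 1.8312 = 0.0881 × 0.4364 × 1.8312 = 0.0704.
T = exp(−0.0704) = 0.9320.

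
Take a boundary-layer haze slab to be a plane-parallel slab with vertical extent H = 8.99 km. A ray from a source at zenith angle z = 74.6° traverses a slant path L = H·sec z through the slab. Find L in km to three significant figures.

sec z = 1/cos 74.6° = 3.7657.
L = 8.99 × 3.7657 = 33.853 km.

33.9 km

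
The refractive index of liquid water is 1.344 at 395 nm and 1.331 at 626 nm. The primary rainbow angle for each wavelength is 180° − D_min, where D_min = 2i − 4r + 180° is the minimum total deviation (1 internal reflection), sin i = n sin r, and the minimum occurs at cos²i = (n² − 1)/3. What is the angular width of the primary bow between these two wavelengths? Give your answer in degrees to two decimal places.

1.86°

At 395 nm (n = 1.344): cos²i = 0.26878 → i = 58.772°, r = 39.512°, D_min = 139.495°, rainbow angle = 40.505°.
At 626 nm (n = 1.331): cos²i = 0.25719 → i = 59.527°, r = 40.356°, D_min = 137.630°, rainbow angle = 42.370°.
Angular width = |40.505° − 42.370°| = 1.865°.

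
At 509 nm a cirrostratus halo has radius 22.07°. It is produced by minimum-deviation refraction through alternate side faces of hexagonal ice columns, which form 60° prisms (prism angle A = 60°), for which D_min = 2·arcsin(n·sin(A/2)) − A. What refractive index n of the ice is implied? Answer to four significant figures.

Rearranging: n = sin((D_min + A)/2) / sin(A/2).
(D_min + A)/2 = (22.07° + 60°)/2 = 41.035°.
n = sin 41.035° / sin 30° = 0.6565 / 0.5000 = 1.3130.

1.313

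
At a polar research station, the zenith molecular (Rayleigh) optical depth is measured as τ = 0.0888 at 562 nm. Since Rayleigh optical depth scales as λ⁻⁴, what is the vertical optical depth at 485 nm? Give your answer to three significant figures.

0.160

τ(485 nm) = τ(562 nm) × (562/485)⁴ = 0.0888 × (1.1588)⁴ = 0.0888 × 1.8029 = 0.1601.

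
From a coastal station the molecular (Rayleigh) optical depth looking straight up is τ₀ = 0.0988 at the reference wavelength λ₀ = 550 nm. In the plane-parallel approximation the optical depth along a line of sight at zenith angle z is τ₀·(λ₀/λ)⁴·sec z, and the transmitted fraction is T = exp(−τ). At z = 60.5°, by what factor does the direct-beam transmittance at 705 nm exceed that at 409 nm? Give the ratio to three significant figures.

1.79

Airmass: sec 60.5° = 2.0308.
τ(705 nm) = 0.0988 × (550/705)⁴ × 2.0308 = 0.0988 × 0.3704 × 2.0308 = 0.0743.
τ(409 nm) = 0.0988 × (550/409)⁴ × 2.0308 = 0.0988 × 3.2701 × 2.0308 = 0.6561.
T(705)/T(409) = exp(τ_B − τ_A) = exp(0.5818) = 1.7892.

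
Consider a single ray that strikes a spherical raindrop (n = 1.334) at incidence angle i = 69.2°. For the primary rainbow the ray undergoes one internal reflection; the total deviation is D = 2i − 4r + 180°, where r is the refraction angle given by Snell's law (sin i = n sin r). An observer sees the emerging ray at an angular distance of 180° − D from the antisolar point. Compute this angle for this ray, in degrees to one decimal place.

sin r = sin 69.2° / 1.334 = 0.9348/1.334 = 0.7008; r = 44.49°.
D = 2·69.2° − 4·44.49° + 180° = 138.40° − 177.95° + 180° = 140.45°.
Angle from antisolar point = 180° − D = 39.55°.

39.6°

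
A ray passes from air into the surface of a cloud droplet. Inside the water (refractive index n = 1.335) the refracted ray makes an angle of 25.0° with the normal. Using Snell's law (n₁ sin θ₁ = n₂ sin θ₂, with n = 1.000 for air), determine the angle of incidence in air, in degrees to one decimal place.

Snell: sin θ_i = n · sin θ_r = 1.335 × sin 25.0° = 1.335 × 0.4226 = 0.5642.
θ_i = arcsin(0.5642) = 34.35°.

34.3°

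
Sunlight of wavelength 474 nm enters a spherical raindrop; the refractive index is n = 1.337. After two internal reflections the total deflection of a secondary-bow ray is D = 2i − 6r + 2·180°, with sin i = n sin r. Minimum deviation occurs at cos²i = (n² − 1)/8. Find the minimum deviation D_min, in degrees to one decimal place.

cos²i = (1.78757 − 1)/8 = 0.09845; i = arccos(0.31376) = 71.714°.
sin r = sin 71.714°/1.337 = 0.71017; r = 45.249°.
D_min = 2·71.714° − 6·45.249° + 360° = 231.934°.

231.9°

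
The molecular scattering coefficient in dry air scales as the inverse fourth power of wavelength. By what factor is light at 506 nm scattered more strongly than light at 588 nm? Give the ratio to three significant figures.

1.82

Rayleigh scattering ∝ λ⁻⁴, so the ratio of coefficients is the inverse fourth power of the wavelength ratio.
σ(506)/σ(588) = (588/506)⁴ = (1.1621)⁴ = 1.824.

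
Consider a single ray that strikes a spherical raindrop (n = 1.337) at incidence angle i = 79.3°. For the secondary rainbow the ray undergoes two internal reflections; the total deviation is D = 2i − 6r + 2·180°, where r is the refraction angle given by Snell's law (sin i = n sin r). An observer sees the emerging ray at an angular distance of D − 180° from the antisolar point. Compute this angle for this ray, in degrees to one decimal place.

sin r = sin 79.3° / 1.337 = 0.9826/1.337 = 0.7349; r = 47.30°.
D = 2·79.3° − 6·47.30° + 2·180° = 158.60° − 283.81° + 360° = 234.79°.
Angle from antisolar point = D − 180° = 54.79°.

54.8°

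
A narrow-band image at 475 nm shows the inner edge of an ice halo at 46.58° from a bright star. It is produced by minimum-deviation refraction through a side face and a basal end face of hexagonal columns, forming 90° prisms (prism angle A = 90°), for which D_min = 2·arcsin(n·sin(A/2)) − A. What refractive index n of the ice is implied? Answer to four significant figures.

1.314

Rearranging: n = sin((D_min + A)/2) / sin(A/2).
(D_min + A)/2 = (46.58° + 90°)/2 = 68.290°.
n = sin 68.290° / sin 45° = 0.9291 / 0.7071 = 1.3139.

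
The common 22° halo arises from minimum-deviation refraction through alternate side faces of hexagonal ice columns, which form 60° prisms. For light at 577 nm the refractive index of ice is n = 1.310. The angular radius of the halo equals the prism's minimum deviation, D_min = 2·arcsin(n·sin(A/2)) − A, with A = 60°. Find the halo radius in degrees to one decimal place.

21.8°

n·sin(A/2) = 1.310 × sin 30° = 1.310 × 0.5000 = 0.6550.
D_min = 2·arcsin(0.6550) − 60° = 2 × 40.920° − 60° = 21.839°.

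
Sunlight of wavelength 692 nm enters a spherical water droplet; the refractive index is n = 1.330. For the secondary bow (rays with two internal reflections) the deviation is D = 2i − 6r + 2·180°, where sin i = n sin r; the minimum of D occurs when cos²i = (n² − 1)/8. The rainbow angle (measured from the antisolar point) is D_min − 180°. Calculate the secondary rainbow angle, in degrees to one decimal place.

50.1°

cos²i = (1.76890 − 1)/8 = 0.09611; i = arccos(0.31002) = 71.940°.
sin r = sin 71.940°/1.330 = 0.71483; r = 45.630°.
D_min = 2·71.940° − 6·45.630° + 360° = 230.101°.
Rainbow angle = D_min − 180° = 50.101°.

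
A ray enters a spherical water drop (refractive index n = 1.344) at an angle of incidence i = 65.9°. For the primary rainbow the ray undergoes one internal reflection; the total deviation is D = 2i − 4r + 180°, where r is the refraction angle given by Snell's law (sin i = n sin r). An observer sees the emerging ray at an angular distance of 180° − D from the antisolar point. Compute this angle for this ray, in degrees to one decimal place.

sin r = sin 65.9° / 1.344 = 0.9128/1.344 = 0.6792; r = 42.78°.
D = 2·65.9° − 4·42.78° + 180° = 131.80° − 171.12° + 180° = 140.68°.
Angle from antisolar point = 180° − D = 39.32°.

39.3°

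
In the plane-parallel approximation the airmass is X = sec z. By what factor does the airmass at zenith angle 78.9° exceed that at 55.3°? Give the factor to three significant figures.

2.96

X(78.9°)/X(55.3°) = sec 78.9° / sec 55.3° = cos 55.3° / cos 78.9° = 0.5693/0.1925 = 2.9570.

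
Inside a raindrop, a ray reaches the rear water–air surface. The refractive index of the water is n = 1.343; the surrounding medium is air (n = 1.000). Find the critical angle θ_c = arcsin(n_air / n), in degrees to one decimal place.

sin θ_c = n_air / n = 1.000 / 1.343 = 0.7446.
θ_c = arcsin(0.7446) = 48.12°.

48.1°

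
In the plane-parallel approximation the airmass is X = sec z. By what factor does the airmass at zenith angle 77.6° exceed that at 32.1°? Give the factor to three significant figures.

3.94

X(77.6°)/X(32.1°) = sec 77.6° / sec 32.1° = cos 32.1° / cos 77.6° = 0.8471/0.2147 = 3.9450.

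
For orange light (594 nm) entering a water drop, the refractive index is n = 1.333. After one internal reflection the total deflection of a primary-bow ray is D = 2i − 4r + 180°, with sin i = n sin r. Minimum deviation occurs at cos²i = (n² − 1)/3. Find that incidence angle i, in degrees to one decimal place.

59.4°

cos²i = (1.333² − 1)/3 = (1.77689 − 1)/3 = 0.25896.
cos i = 0.50888, so i = 59.410°.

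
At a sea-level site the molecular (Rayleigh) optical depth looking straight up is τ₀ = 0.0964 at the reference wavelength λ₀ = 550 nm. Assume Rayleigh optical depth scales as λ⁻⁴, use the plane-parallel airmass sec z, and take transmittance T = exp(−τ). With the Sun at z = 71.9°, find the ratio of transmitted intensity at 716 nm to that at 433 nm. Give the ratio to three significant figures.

Airmass: sec 71.9° = 3.2188.
τ(716 nm) = 0.0964 × (550/716)⁴ × 3.2188 = 0.0964 × 0.3482 × 3.2188 = 0.1080.
τ(433 nm) = 0.0964 × (550/433)⁴ × 3.2188 = 0.0964 × 2.6031 × 3.2188 = 0.8077.
T(716)/T(433) = exp(τ_B − τ_A) = exp(0.6997) = 2.0131.

2.01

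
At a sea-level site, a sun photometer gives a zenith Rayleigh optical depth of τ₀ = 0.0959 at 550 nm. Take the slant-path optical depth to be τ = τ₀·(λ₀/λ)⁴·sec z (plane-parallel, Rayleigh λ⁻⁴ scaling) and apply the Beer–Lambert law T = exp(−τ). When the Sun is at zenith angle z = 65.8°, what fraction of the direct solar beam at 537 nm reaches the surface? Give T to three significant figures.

sec 65.8° = 2.4395.
τ = 0.0959 × (550/537)⁴ × 2.4395 = 0.0959 × 1.1004 × 2.4395 = 0.2574.
T = exp(−0.2574) = 0.7730.

0.773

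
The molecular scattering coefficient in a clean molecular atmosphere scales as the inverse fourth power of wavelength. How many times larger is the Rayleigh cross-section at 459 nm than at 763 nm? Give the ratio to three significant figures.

7.64

Rayleigh scattering ∝ λ⁻⁴, so the ratio of coefficients is the inverse fourth power of the wavelength ratio.
σ(459)/σ(763) = (763/459)⁴ = (1.6623)⁴ = 7.636.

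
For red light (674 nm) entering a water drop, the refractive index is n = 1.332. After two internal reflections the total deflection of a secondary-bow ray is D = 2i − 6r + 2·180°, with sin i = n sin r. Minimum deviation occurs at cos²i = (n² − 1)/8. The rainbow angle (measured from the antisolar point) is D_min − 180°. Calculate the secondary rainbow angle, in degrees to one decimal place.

50.6°

cos²i = (1.77422 − 1)/8 = 0.09678; i = arccos(0.31109) = 71.875°.
sin r = sin 71.875°/1.332 = 0.71350; r = 45.520°.
D_min = 2·71.875° − 6·45.520° + 360° = 230.628°.
Rainbow angle = D_min − 180° = 50.628°.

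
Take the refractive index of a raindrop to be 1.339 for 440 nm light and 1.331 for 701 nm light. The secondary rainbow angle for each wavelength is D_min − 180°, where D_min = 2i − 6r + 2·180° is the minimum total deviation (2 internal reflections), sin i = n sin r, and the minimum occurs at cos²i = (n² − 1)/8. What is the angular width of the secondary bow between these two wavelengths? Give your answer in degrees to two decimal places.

2.09°

At 440 nm (n = 1.339): cos²i = 0.09912 → i = 71.650°, r = 45.141°, D_min = 232.451°, rainbow angle = 52.451°.
At 701 nm (n = 1.331): cos²i = 0.09645 → i = 71.907°, r = 45.575°, D_min = 230.365°, rainbow angle = 50.365°.
Angular width = |52.451° − 50.365°| = 2.086°.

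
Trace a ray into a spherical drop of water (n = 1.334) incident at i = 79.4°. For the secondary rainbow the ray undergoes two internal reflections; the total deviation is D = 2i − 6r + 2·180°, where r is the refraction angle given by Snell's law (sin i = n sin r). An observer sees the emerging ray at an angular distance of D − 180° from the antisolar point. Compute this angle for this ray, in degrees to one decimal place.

54.0°

sin r = sin 79.4° / 1.334 = 0.9829/1.334 = 0.7368; r = 47.46°.
D = 2·79.4° − 6·47.46° + 2·180° = 158.80° − 284.77° + 360° = 234.03°.
Angle from antisolar point = D − 180° = 54.03°.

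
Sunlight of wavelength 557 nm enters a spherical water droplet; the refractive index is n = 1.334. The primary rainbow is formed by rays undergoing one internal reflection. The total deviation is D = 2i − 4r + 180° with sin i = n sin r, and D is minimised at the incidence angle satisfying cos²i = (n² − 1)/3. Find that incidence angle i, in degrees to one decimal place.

cos²i = (1.334² − 1)/3 = (1.77956 − 1)/3 = 0.25985.
cos i = 0.50976, so i = 59.352°.

59.4°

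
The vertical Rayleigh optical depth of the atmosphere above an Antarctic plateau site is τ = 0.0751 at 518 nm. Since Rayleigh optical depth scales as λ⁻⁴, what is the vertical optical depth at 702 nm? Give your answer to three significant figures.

0.0223

τ(702 nm) = τ(518 nm) × (518/702)⁴ = 0.0751 × (0.7379)⁴ = 0.0751 × 0.2965 = 0.0223.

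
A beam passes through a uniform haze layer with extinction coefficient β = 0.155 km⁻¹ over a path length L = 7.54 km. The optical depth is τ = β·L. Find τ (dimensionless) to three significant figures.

1.17

τ = β·L = 0.155 × 7.54 = 1.1687.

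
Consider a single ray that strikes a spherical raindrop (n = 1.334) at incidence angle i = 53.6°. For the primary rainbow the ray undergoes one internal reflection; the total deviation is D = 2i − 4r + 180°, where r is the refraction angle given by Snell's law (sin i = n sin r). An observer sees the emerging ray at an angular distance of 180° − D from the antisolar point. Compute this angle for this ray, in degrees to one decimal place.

sin r = sin 53.6° / 1.334 = 0.8049/1.334 = 0.6034; r = 37.11°.
D = 2·53.6° − 4·37.11° + 180° = 107.20° − 148.45° + 180° = 138.75°.
Angle from antisolar point = 180° − D = 41.25°.

41.2°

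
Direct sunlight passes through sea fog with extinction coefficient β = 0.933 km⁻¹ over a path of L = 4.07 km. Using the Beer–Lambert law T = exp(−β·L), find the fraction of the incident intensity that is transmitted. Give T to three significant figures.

τ = β·L = 0.933 × 4.07 = 3.7973.
T = exp(−3.7973) = 0.0224.

0.0224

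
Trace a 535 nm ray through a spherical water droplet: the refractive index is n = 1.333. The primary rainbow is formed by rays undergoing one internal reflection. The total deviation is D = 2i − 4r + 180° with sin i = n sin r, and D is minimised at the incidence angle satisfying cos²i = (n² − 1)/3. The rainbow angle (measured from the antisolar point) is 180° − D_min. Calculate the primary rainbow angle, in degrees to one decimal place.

cos²i = (1.77689 − 1)/3 = 0.25896; i = arccos(0.50888) = 59.410°.
sin r = sin 59.410°/1.333 = 0.64579; r = 40.225°.
D_min = 2·59.410° − 4·40.225° + 180° = 137.922°.
Rainbow angle = 180° − D_min = 42.078°.

42.1°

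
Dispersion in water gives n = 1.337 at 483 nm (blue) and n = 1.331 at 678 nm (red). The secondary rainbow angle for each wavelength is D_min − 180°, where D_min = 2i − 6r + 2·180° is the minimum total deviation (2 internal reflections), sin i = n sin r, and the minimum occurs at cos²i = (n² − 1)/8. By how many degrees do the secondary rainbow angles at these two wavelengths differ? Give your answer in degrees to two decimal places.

1.57°

At 483 nm (n = 1.337): cos²i = 0.09845 → i = 71.714°, r = 45.249°, D_min = 231.934°, rainbow angle = 51.934°.
At 678 nm (n = 1.331): cos²i = 0.09645 → i = 71.907°, r = 45.575°, D_min = 230.365°, rainbow angle = 50.365°.
Angular width = |51.934° − 50.365°| = 1.569°.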